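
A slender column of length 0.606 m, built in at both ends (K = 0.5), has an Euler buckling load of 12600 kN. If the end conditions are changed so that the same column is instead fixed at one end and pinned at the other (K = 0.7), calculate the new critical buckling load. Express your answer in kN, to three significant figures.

P_cr ≈ 6430 kN

P_cr ∝ 1/K², so P_cr,new = P_cr,old × (K_old/K_new)² = 12600 × (0.5/0.7)²
= 12600 × 0.5102 = 6430 kN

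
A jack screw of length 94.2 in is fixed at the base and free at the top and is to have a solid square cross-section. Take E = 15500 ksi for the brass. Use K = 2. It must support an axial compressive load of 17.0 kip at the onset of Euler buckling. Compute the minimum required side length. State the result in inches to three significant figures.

L_e = K·L = 2 × 94.2 = 188.4 in
Required I = P_cr·L_e²/(π²E) = 1.700×10^4 × 188.4² / (π² × 1.55×10^7) = 3.944 in⁴
Solid square: I = a⁴/12  ⇒  a = (12I)^(1/4) = (12×3.944)^(1/4) = 2.62 in

a ≈ 2.62 in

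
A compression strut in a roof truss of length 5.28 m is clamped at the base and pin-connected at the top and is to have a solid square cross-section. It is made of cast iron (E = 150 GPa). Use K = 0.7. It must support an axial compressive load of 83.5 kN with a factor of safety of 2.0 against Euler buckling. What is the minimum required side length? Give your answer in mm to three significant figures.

Required P_cr = n·P = 2.0 × 83.5 = 167.0 kN
L_e = K·L = 0.7 × 5.28 = 3.696 m
Required I = P_cr·L_e²/(π²E) = 1.670×10^5 × 3.696² / (π² × 1.50×10^11) = 1.541×10^-6 m⁴
I_req = 1.541×10^6 mm⁴
Solid square: I = a⁴/12  ⇒  a = (12I)^(1/4) = (12×1.541×10^6)^(1/4) = 65.6 mm

a ≈ 65.6 mm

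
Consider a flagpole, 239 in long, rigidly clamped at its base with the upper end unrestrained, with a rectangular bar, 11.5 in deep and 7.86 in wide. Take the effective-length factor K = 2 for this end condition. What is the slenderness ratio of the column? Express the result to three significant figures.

λ ≈ 211

For a rectangle r_min = b/√12 = 7.86/√12 = 2.269 in
L_e = K·L = 2 × 239 = 478.0 in
λ = L_e / r_min = 478.00 / 2.269 = 211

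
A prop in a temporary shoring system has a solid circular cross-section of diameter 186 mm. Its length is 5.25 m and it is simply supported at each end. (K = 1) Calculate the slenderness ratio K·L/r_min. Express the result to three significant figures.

λ ≈ 113

I = πd⁴/64 = π×186⁴/64 = 5.875×10^7 mm⁴
A = 2.717×10^4 mm²;  r_min = √(I/A) = √(5.875×10^7/2.717×10^4) = 46.50 mm
L_e = K·L = 1 × 5.25 m = 5.250 m = 5250.0 mm
λ = L_e / r_min = 5250.0 / 46.50 = 113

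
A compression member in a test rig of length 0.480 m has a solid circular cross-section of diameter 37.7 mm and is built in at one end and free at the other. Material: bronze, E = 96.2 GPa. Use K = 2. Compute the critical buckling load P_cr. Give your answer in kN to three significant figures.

P_cr ≈ 102 kN

I = πd⁴/64 = π×37.7⁴/64 = 9.916×10^4 mm⁴
I = 9.916×10^4 mm⁴ = 9.916×10^-8 m⁴
Effective length L_e = K·L = 2 × 0.480 = 0.9600 m
P_cr = π²EI / L_e² = π² × 96.2×10⁹ × 9.916×10^-8 / 0.9600² = 1.022×10^5 N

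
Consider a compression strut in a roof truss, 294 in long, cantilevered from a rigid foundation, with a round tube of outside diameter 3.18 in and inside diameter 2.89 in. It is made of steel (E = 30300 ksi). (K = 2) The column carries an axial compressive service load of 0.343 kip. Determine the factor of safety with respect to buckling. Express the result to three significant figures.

n ≈ 4.02

d_o = 3.18 in, d_i = 2.89 in
I = π(d_o⁴ − d_i⁴)/64 = π(3.18⁴ − 2.890⁴)/64 = 1.595 in⁴
Effective length L_e = K·L = 2 × 294 = 588.0 in
P_cr = π²EI / L_e² = π² × 30300×10³ × 1.595 / 588.0² = 1.380×10^3 lb
Factor of safety n = P_cr / P = 1.3800 / 0.343 = 4.02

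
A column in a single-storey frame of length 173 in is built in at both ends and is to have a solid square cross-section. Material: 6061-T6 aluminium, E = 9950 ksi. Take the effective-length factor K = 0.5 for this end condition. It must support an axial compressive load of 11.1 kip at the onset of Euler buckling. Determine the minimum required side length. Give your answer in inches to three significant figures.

L_e = K·L = 0.5 × 173 = 86.50 in
Required I = P_cr·L_e²/(π²E) = 1.110×10^4 × 86.50² / (π² × 9.95×10^6) = 0.8457 in⁴
Solid square: I = a⁴/12  ⇒  a = (12I)^(1/4) = (12×0.8457)^(1/4) = 1.78 in

a ≈ 1.78 in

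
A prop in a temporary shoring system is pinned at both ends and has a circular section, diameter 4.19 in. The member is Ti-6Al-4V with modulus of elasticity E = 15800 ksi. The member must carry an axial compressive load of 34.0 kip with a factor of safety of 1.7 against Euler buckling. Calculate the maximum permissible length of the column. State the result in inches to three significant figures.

L_max ≈ 202 in

I = πd⁴/64 = π×4.19⁴/64 = 15.13 in⁴
Required critical load P_cr = n·P = 1.7 × 34.0 = 57.80 kip = 5.780×10^4 lb
From P_cr = π²EI/(K·L)²:  L = (1/K)·√(π²EI/P_cr) = (1/1)·√(π²×1.58×10^7×15.13/5.780×10^4)
L = 202 in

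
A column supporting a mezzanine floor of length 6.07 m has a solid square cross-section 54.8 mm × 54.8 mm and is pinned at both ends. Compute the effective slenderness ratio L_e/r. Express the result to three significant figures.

λ ≈ 384

I = a⁴/12 = 54.8⁴/12 = 7.515×10^5 mm⁴
A = 3.003×10^3 mm²;  r_min = √(I/A) = √(7.515×10^5/3.003×10^3) = 15.82 mm
L_e = K·L = 1 × 6.07 m = 6.070 m = 6070.0 mm
λ = L_e / r_min = 6070.0 / 15.82 = 384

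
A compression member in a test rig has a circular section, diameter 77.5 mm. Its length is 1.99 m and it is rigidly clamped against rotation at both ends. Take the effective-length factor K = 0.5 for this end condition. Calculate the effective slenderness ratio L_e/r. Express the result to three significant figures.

For a solid circle r = d/4 = 77.5/4 = 19.38 mm
L_e = K·L = 0.5 × 1.99 m = 0.9950 m = 995.00 mm
λ = L_e / r_min = 995.00 / 19.38 = 51.4

λ ≈ 51.4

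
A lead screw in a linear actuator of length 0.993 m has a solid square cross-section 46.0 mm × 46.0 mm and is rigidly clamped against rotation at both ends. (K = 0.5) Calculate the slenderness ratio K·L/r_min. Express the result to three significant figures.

I = a⁴/12 = 46.0⁴/12 = 3.731×10^5 mm⁴
A = 2.116×10^3 mm²;  r_min = √(I/A) = √(3.731×10^5/2.116×10^3) = 13.28 mm
L_e = K·L = 0.5 × 0.993 m = 0.4965 m = 496.50 mm
λ = L_e / r_min = 496.50 / 13.28 = 37.4

λ ≈ 37.4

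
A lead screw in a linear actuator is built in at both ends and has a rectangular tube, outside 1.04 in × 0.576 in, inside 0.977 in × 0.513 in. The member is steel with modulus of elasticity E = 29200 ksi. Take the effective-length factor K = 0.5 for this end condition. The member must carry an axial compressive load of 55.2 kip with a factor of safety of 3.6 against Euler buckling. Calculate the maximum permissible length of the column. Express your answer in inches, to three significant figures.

L_max ≈ 5.68 in

Weak-axis I_min = (h_o·b_o³ − h_i·b_i³)/12 with b_o = 0.576, b_i = 0.5130 in (shorter outer/inner sides).
I_min = (1.04×0.576³ − 0.9770×0.5130³)/12 = 5.571×10^-3 in⁴
Required critical load P_cr = n·P = 3.6 × 55.2 = 198.7 kip = 1.987×10^5 lb
From P_cr = π²EI/(K·L)²:  L = (1/K)·√(π²EI/P_cr) = (1/0.5)·√(π²×2.92×10^7×5.571×10^-3/1.987×10^5)
L = 5.68 in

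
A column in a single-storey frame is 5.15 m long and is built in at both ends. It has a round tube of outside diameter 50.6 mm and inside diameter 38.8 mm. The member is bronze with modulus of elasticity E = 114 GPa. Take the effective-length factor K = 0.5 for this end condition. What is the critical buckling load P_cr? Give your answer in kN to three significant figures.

d_o = 50.6 mm, d_i = 38.8 mm
I = π(d_o⁴ − d_i⁴)/64 = π(50.6⁴ − 38.80⁴)/64 = 2.105×10^5 mm⁴
I = 2.105×10^5 mm⁴ = 2.105×10^-7 m⁴
Effective length L_e = K·L = 0.5 × 5.15 = 2.575 m
P_cr = π²EI / L_e² = π² × 114×10⁹ × 2.105×10^-7 / 2.575² = 3.573×10^4 N

P_cr ≈ 35.7 kN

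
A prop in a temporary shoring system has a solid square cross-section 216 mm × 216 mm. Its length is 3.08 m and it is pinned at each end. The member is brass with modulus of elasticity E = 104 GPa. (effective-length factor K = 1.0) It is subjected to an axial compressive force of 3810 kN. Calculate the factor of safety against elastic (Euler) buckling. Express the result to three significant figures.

I = a⁴/12 = 216⁴/12 = 1.814×10^8 mm⁴
I = 1.814×10^8 mm⁴ = 1.814×10^-4 m⁴
Effective length L_e = K·L = 1 × 3.08 = 3.080 m
P_cr = π²EI / L_e² = π² × 104×10⁹ × 1.814×10^-4 / 3.080² = 1.963×10^7 N
Factor of safety n = P_cr / P = 19628 / 3810 = 5.15

n ≈ 5.15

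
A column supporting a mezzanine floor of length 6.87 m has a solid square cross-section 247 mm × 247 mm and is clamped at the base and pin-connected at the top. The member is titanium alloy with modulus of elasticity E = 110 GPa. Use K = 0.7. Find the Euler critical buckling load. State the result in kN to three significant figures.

I = a⁴/12 = 247⁴/12 = 3.102×10^8 mm⁴
I = 3.102×10^8 mm⁴ = 3.102×10^-4 m⁴
Effective length L_e = K·L = 0.7 × 6.87 = 4.809 m
P_cr = π²EI / L_e² = π² × 110×10⁹ × 3.102×10^-4 / 4.809² = 1.456×10^7 N

P_cr ≈ 14600 kN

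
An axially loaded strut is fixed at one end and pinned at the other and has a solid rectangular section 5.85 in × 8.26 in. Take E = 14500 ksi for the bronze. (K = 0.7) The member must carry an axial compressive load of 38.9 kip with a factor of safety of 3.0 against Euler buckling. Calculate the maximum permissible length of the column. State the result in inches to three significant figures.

L_max ≈ 587 in

Buckling occurs about the weak axis: I_min = h·b³/12 with b = 5.85 in (the shorter side).
I_min = 8.26×5.85³/12 = 137.8 in⁴
Required critical load P_cr = n·P = 3.0 × 38.9 = 116.7 kip = 1.167×10^5 lb
From P_cr = π²EI/(K·L)²:  L = (1/K)·√(π²EI/P_cr) = (1/0.7)·√(π²×1.45×10^7×137.8/1.167×10^5)
L = 587 in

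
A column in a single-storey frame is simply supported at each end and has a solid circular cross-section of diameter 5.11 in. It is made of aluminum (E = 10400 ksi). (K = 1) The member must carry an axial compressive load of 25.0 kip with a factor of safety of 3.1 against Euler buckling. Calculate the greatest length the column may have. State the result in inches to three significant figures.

I = πd⁴/64 = π×5.11⁴/64 = 33.47 in⁴
Required critical load P_cr = n·P = 3.1 × 25.0 = 77.50 kip = 7.750×10^4 lb
From P_cr = π²EI/(K·L)²:  L = (1/K)·√(π²EI/P_cr) = (1/1)·√(π²×1.04×10^7×33.47/7.750×10^4)
L = 211 in

L_max ≈ 211 in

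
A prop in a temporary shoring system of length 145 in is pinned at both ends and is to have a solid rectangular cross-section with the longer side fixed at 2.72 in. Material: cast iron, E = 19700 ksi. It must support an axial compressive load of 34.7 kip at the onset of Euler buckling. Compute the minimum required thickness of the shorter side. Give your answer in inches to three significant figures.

L_e = K·L = 1 × 145 = 145.0 in
Required I = P_cr·L_e²/(π²E) = 3.470×10^4 × 145.0² / (π² × 1.97×10^7) = 3.752 in⁴
Rectangle, weak axis: I_min = h·b³/12 with h = 2.72 in fixed  ⇒  b = (12I/h)^(1/3) = 2.55 in

b ≈ 2.55 in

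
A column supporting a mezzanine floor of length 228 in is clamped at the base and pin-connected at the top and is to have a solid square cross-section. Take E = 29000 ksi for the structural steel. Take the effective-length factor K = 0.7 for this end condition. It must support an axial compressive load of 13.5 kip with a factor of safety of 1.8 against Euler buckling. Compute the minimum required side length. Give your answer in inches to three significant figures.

Required P_cr = n·P = 1.8 × 13.5 = 24.30 kip
L_e = K·L = 0.7 × 228 = 159.6 in
Required I = P_cr·L_e²/(π²E) = 2.430×10^4 × 159.6² / (π² × 2.90×10^7) = 2.163 in⁴
Solid square: I = a⁴/12  ⇒  a = (12I)^(1/4) = (12×2.163)^(1/4) = 2.26 in

a ≈ 2.26 in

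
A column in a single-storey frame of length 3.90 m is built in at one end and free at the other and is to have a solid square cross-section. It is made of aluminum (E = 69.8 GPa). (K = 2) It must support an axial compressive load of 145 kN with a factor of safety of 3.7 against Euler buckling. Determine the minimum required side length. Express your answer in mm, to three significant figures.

a ≈ 154 mm

Required P_cr = n·P = 3.7 × 145 = 536.5 kN
L_e = K·L = 2 × 3.90 = 7.800 m
Required I = P_cr·L_e²/(π²E) = 5.365×10^5 × 7.800² / (π² × 6.98×10^10) = 4.738×10^-5 m⁴
I_req = 4.738×10^7 mm⁴
Solid square: I = a⁴/12  ⇒  a = (12I)^(1/4) = (12×4.738×10^7)^(1/4) = 154 mm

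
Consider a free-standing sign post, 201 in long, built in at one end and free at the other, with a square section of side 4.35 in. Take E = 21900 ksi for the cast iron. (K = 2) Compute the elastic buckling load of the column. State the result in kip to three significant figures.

P_cr ≈ 39.9 kip

I = a⁴/12 = 4.35⁴/12 = 29.84 in⁴
Effective length L_e = K·L = 2 × 201 = 402.0 in
P_cr = π²EI / L_e² = π² × 21900×10³ × 29.84 / 402.0² = 3.991×10^4 lb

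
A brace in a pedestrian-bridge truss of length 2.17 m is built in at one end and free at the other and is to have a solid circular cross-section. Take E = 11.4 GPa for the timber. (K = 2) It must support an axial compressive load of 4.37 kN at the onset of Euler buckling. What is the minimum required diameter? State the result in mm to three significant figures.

d ≈ 62.1 mm

L_e = K·L = 2 × 2.17 = 4.340 m
Required I = P_cr·L_e²/(π²E) = 4.370×10^3 × 4.340² / (π² × 1.14×10^10) = 7.316×10^-7 m⁴
I_req = 7.316×10^5 mm⁴
Solid circle: I = πd⁴/64  ⇒  d = (64I/π)^(1/4) = (64×7.316×10^5/π)^(1/4) = 62.1 mm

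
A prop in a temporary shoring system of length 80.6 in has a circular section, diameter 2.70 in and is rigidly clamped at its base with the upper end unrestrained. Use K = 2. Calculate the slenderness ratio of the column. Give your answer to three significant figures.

λ ≈ 239

I = πd⁴/64 = π×2.70⁴/64 = 2.609 in⁴
A = 5.726 in²;  r_min = √(I/A) = √(2.609/5.726) = 0.6750 in
L_e = K·L = 2 × 80.6 = 161.2 in
λ = L_e / r_min = 161.20 / 0.6750 = 239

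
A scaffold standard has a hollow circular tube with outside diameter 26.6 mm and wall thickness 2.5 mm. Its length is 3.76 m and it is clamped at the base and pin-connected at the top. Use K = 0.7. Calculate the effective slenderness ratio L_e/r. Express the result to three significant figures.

Inner diameter d_i = 26.6 − 2×2.5 = 21.60 mm
I = π(d_o⁴ − d_i⁴)/64 = π(26.6⁴ − 21.60⁴)/64 = 1.389×10^4 mm⁴
A = 189.3 mm²;  r_min = √(I/A) = √(1.389×10^4/189.3) = 8.566 mm
L_e = K·L = 0.7 × 3.76 m = 2.632 m = 2632.0 mm
λ = L_e / r_min = 2632.0 / 8.566 = 307

λ ≈ 307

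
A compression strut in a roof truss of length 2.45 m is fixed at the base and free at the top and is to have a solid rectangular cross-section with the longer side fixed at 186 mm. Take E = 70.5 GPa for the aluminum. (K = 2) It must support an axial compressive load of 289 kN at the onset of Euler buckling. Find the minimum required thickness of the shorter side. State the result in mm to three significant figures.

L_e = K·L = 2 × 2.45 = 4.900 m
Required I = P_cr·L_e²/(π²E) = 2.890×10^5 × 4.900² / (π² × 7.05×10^10) = 9.972×10^-6 m⁴
I_req = 9.972×10^6 mm⁴
Rectangle, weak axis: I_min = h·b³/12 with h = 186 mm fixed  ⇒  b = (12I/h)^(1/3) = 86.3 mm

b ≈ 86.3 mm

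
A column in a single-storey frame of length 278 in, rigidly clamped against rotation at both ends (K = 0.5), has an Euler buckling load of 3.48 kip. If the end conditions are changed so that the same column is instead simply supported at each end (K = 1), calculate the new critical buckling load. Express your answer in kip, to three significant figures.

P_cr ≈ 0.870 kip

P_cr ∝ 1/K², so P_cr,new = P_cr,old × (K_old/K_new)² = 3.48 × (0.5/1)²
= 3.48 × 0.2500 = 0.870 kip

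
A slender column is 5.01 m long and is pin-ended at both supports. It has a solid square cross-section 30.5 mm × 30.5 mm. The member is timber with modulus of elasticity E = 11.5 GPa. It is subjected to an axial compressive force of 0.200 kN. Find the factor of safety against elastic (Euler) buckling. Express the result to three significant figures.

I = a⁴/12 = 30.5⁴/12 = 7.211×10^4 mm⁴
I = 7.211×10^4 mm⁴ = 7.211×10^-8 m⁴
Effective length L_e = K·L = 1 × 5.01 = 5.010 m
P_cr = π²EI / L_e² = π² × 11.5×10⁹ × 7.211×10^-8 / 5.010² = 326.1 N
Factor of safety n = P_cr / P = 0.32609 / 0.200 = 1.63

n ≈ 1.63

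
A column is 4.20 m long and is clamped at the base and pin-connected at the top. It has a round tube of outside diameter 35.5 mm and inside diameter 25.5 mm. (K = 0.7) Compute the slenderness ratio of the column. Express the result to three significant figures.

d_o = 35.5 mm, d_i = 25.5 mm
I = π(d_o⁴ − d_i⁴)/64 = π(35.5⁴ − 25.50⁴)/64 = 5.721×10^4 mm⁴
A = 479.1 mm²;  r_min = √(I/A) = √(5.721×10^4/479.1) = 10.93 mm
L_e = K·L = 0.7 × 4.20 m = 2.940 m = 2940.0 mm
λ = L_e / r_min = 2940.0 / 10.93 = 269

λ ≈ 269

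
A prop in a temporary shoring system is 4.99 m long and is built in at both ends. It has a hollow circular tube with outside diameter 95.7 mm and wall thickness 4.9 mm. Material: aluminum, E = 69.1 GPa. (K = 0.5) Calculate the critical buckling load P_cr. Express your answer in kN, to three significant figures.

P_cr ≈ 158 kN

Inner diameter d_i = 95.7 − 2×4.9 = 85.90 mm
I = π(d_o⁴ − d_i⁴)/64 = π(95.7⁴ − 85.90⁴)/64 = 1.445×10^6 mm⁴
I = 1.445×10^6 mm⁴ = 1.445×10^-6 m⁴
Effective length L_e = K·L = 0.5 × 4.99 = 2.495 m
P_cr = π²EI / L_e² = π² × 69.1×10⁹ × 1.445×10^-6 / 2.495² = 1.583×10^5 N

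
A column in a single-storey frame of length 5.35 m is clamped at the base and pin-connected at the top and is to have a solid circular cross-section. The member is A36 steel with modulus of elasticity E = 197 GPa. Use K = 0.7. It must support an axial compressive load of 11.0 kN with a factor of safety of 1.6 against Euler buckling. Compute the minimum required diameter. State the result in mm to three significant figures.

d ≈ 40.1 mm

Required P_cr = n·P = 1.6 × 11.0 = 17.60 kN
L_e = K·L = 0.7 × 5.35 = 3.745 m
Required I = P_cr·L_e²/(π²E) = 1.760×10^4 × 3.745² / (π² × 1.97×10^11) = 1.270×10^-7 m⁴
I_req = 1.270×10^5 mm⁴
Solid circle: I = πd⁴/64  ⇒  d = (64I/π)^(1/4) = (64×1.270×10^5/π)^(1/4) = 40.1 mm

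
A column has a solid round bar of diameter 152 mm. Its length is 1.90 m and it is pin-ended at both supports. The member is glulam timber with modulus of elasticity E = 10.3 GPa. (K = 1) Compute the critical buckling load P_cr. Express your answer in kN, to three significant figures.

I = πd⁴/64 = π×152⁴/64 = 2.620×10^7 mm⁴
I = 2.620×10^7 mm⁴ = 2.620×10^-5 m⁴
Effective length L_e = K·L = 1 × 1.90 = 1.900 m
P_cr = π²EI / L_e² = π² × 10.3×10⁹ × 2.620×10^-5 / 1.900² = 7.379×10^5 N

P_cr ≈ 738 kN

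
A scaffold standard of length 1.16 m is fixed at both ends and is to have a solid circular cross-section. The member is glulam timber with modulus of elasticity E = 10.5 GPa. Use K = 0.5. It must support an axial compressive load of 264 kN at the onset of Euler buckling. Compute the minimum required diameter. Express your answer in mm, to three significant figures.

L_e = K·L = 0.5 × 1.16 = 0.5800 m
Required I = P_cr·L_e²/(π²E) = 2.640×10^5 × 0.5800² / (π² × 1.05×10^10) = 8.570×10^-7 m⁴
I_req = 8.570×10^5 mm⁴
Solid circle: I = πd⁴/64  ⇒  d = (64I/π)^(1/4) = (64×8.570×10^5/π)^(1/4) = 64.6 mm

d ≈ 64.6 mm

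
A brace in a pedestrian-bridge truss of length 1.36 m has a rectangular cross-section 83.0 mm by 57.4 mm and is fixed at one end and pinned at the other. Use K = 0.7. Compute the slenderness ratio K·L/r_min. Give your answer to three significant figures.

λ ≈ 57.5

Buckling occurs about the weak axis: I_min = h·b³/12 with b = 57.4 mm (the shorter side).
I_min = 83.0×57.4³/12 = 1.308×10^6 mm⁴
A = 4.764×10^3 mm²;  r_min = √(I/A) = √(1.308×10^6/4.764×10^3) = 16.57 mm
L_e = K·L = 0.7 × 1.36 m = 0.9520 m = 952.00 mm
λ = L_e / r_min = 952.00 / 16.57 = 57.5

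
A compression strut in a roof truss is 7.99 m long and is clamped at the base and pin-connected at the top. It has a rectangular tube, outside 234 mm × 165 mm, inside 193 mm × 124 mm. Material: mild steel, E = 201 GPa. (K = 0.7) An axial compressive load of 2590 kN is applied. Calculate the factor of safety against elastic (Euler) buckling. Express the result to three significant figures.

n ≈ 1.39

Weak-axis I_min = (h_o·b_o³ − h_i·b_i³)/12 with b_o = 165, b_i = 124.0 mm (shorter outer/inner sides).
I_min = (234×165³ − 193.0×124.0³)/12 = 5.693×10^7 mm⁴
I = 5.693×10^7 mm⁴ = 5.693×10^-5 m⁴
Effective length L_e = K·L = 0.7 × 7.99 = 5.593 m
P_cr = π²EI / L_e² = π² × 201×10⁹ × 5.693×10^-5 / 5.593² = 3.610×10^6 N
Factor of safety n = P_cr / P = 3610.4 / 2590 = 1.39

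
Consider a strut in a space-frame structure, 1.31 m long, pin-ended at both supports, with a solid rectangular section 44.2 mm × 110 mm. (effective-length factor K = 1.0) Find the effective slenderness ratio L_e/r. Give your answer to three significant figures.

λ ≈ 103

For a rectangle r_min = b/√12 = 44.2/√12 = 12.76 mm
L_e = K·L = 1 × 1.31 m = 1.310 m = 1310.0 mm
λ = L_e / r_min = 1310.0 / 12.76 = 103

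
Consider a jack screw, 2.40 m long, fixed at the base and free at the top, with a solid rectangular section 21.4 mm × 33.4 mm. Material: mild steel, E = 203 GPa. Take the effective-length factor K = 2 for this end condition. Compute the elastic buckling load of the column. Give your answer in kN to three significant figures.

P_cr ≈ 2.37 kN

Buckling occurs about the weak axis: I_min = h·b³/12 with b = 21.4 mm (the shorter side).
I_min = 33.4×21.4³/12 = 2.728×10^4 mm⁴
I = 2.728×10^4 mm⁴ = 2.728×10^-8 m⁴
Effective length L_e = K·L = 2 × 2.40 = 4.800 m
P_cr = π²EI / L_e² = π² × 203×10⁹ × 2.728×10^-8 / 4.800² = 2.372×10^3 N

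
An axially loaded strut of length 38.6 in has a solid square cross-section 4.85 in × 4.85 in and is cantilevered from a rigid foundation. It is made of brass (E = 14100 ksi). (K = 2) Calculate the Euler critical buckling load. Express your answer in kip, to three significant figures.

P_cr ≈ 1080 kip

I = a⁴/12 = 4.85⁴/12 = 46.11 in⁴
Effective length L_e = K·L = 2 × 38.6 = 77.20 in
P_cr = π²EI / L_e² = π² × 14100×10³ × 46.11 / 77.20² = 1.077×10^6 lb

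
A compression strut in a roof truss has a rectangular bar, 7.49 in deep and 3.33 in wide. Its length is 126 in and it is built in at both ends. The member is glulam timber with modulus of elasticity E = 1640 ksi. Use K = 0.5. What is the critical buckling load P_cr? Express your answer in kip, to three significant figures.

P_cr ≈ 94.0 kip

Buckling occurs about the weak axis: I_min = h·b³/12 with b = 3.33 in (the shorter side).
I_min = 7.49×3.33³/12 = 23.05 in⁴
Effective length L_e = K·L = 0.5 × 126 = 63.00 in
P_cr = π²EI / L_e² = π² × 1640×10³ × 23.05 / 63.00² = 9.399×10^4 lb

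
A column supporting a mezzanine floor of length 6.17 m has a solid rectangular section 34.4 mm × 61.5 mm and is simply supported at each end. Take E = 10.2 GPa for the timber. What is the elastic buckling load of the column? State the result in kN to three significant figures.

Buckling occurs about the weak axis: I_min = h·b³/12 with b = 34.4 mm (the shorter side).
I_min = 61.5×34.4³/12 = 2.086×10^5 mm⁴
I = 2.086×10^5 mm⁴ = 2.086×10^-7 m⁴
Effective length L_e = K·L = 1 × 6.17 = 6.170 m
P_cr = π²EI / L_e² = π² × 10.2×10⁹ × 2.086×10^-7 / 6.170² = 551.7 N

P_cr ≈ 0.552 kN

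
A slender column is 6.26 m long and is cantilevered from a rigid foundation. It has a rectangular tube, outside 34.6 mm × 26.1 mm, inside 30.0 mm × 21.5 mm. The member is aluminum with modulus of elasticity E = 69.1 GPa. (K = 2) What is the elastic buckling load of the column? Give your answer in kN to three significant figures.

Weak-axis I_min = (h_o·b_o³ − h_i·b_i³)/12 with b_o = 26.1, b_i = 21.50 mm (shorter outer/inner sides).
I_min = (34.6×26.1³ − 30.00×21.50³)/12 = 2.642×10^4 mm⁴
I = 2.642×10^4 mm⁴ = 2.642×10^-8 m⁴
Effective length L_e = K·L = 2 × 6.26 = 12.52 m
P_cr = π²EI / L_e² = π² × 69.1×10⁹ × 2.642×10^-8 / 12.52² = 114.9 N

P_cr ≈ 0.115 kN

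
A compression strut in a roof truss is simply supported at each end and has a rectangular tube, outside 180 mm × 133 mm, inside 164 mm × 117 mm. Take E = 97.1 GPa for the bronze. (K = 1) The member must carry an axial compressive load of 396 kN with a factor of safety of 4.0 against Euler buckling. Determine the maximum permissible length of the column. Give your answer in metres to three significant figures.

Weak-axis I_min = (h_o·b_o³ − h_i·b_i³)/12 with b_o = 133, b_i = 117.0 mm (shorter outer/inner sides).
I_min = (180×133³ − 164.0×117.0³)/12 = 1.340×10^7 mm⁴
I = 1.340×10^-5 m⁴
Required critical load P_cr = n·P = 4.0 × 396 = 1584 kN = 1.584×10^6 N
From P_cr = π²EI/(K·L)²:  L = (1/K)·√(π²EI/P_cr) = (1/1)·√(π²×9.71×10^10×1.340×10^-5/1.584×10^6)
L = 2.85 m

L_max ≈ 2.85 m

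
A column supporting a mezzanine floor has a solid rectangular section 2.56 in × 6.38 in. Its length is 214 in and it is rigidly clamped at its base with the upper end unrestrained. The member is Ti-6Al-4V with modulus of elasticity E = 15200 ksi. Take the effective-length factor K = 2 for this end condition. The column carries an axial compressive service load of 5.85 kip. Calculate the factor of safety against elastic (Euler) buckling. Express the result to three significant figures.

n ≈ 1.25

Buckling occurs about the weak axis: I_min = h·b³/12 with b = 2.56 in (the shorter side).
I_min = 6.38×2.56³/12 = 8.920 in⁴
Effective length L_e = K·L = 2 × 214 = 428.0 in
P_cr = π²EI / L_e² = π² × 15200×10³ × 8.920 / 428.0² = 7.305×10^3 lb
Factor of safety n = P_cr / P = 7.3049 / 5.85 = 1.25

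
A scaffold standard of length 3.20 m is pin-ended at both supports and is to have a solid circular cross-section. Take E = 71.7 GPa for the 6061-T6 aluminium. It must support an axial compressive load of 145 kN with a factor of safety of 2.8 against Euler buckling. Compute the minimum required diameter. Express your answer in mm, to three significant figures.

d ≈ 105 mm

Required P_cr = n·P = 2.8 × 145 = 406.0 kN
L_e = K·L = 1 × 3.20 = 3.200 m
Required I = P_cr·L_e²/(π²E) = 4.060×10^5 × 3.200² / (π² × 7.17×10^10) = 5.875×10^-6 m⁴
I_req = 5.875×10^6 mm⁴
Solid circle: I = πd⁴/64  ⇒  d = (64I/π)^(1/4) = (64×5.875×10^6/π)^(1/4) = 105 mm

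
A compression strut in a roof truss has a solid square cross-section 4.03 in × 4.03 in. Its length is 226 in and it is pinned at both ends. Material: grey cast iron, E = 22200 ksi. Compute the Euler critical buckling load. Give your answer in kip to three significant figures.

P_cr ≈ 94.3 kip

I = a⁴/12 = 4.03⁴/12 = 21.98 in⁴
Effective length L_e = K·L = 1 × 226 = 226.0 in
P_cr = π²EI / L_e² = π² × 22200×10³ × 21.98 / 226.0² = 9.429×10^4 lb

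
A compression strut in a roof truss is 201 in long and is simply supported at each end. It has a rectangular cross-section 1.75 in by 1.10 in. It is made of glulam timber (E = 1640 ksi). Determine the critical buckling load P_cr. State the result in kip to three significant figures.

Buckling occurs about the weak axis: I_min = h·b³/12 with b = 1.10 in (the shorter side).
I_min = 1.75×1.10³/12 = 0.1941 in⁴
Effective length L_e = K·L = 1 × 201 = 201.0 in
P_cr = π²EI / L_e² = π² × 1640×10³ × 0.1941 / 201.0² = 77.77 lb

P_cr ≈ 0.0778 kip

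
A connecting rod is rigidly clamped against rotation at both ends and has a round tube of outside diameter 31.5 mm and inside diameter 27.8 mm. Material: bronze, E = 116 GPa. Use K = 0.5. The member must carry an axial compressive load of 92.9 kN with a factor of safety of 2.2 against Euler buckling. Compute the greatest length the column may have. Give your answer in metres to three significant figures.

d_o = 31.5 mm, d_i = 27.8 mm
I = π(d_o⁴ − d_i⁴)/64 = π(31.5⁴ − 27.80⁴)/64 = 1.901×10^4 mm⁴
I = 1.901×10^-8 m⁴
Required critical load P_cr = n·P = 2.2 × 92.9 = 204.4 kN = 2.044×10^5 N
From P_cr = π²EI/(K·L)²:  L = (1/K)·√(π²EI/P_cr) = (1/0.5)·√(π²×1.16×10^11×1.901×10^-8/2.044×10^5)
L = 0.653 m

L_max ≈ 0.653 m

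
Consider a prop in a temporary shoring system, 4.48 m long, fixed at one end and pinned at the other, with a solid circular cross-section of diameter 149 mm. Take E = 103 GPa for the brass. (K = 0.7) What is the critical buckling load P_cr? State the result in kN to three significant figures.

P_cr ≈ 2500 kN

I = πd⁴/64 = π×149⁴/64 = 2.419×10^7 mm⁴
I = 2.419×10^7 mm⁴ = 2.419×10^-5 m⁴
Effective length L_e = K·L = 0.7 × 4.48 = 3.136 m
P_cr = π²EI / L_e² = π² × 103×10⁹ × 2.419×10^-5 / 3.136² = 2.501×10^6 N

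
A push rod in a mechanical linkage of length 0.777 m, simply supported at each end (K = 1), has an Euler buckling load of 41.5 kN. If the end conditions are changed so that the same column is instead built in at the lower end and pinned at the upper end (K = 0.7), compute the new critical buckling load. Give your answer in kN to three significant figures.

P_cr ≈ 84.7 kN

P_cr ∝ 1/K², so P_cr,new = P_cr,old × (K_old/K_new)² = 41.5 × (1/0.7)²
= 41.5 × 2.041 = 84.7 kN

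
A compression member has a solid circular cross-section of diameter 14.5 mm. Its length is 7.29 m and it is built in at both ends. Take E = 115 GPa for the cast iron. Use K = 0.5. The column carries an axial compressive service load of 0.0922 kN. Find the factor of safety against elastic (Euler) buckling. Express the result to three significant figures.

n ≈ 2.01

I = πd⁴/64 = π×14.5⁴/64 = 2.170×10^3 mm⁴
I = 2.170×10^3 mm⁴ = 2.170×10^-9 m⁴
Effective length L_e = K·L = 0.5 × 7.29 = 3.645 m
P_cr = π²EI / L_e² = π² × 115×10⁹ × 2.170×10^-9 / 3.645² = 185.4 N
Factor of safety n = P_cr / P = 0.18537 / 0.0922 = 2.01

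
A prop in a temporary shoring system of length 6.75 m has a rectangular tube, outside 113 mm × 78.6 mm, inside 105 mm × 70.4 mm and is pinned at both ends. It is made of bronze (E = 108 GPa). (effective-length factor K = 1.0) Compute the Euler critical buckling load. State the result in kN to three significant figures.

P_cr ≈ 35.6 kN

Weak-axis I_min = (h_o·b_o³ − h_i·b_i³)/12 with b_o = 78.6, b_i = 70.40 mm (shorter outer/inner sides).
I_min = (113×78.6³ − 105.0×70.40³)/12 = 1.520×10^6 mm⁴
I = 1.520×10^6 mm⁴ = 1.520×10^-6 m⁴
Effective length L_e = K·L = 1 × 6.75 = 6.750 m
P_cr = π²EI / L_e² = π² × 108×10⁹ × 1.520×10^-6 / 6.750² = 3.555×10^4 N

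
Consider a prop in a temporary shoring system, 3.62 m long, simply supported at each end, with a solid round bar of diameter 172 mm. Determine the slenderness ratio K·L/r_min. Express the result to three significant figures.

For a solid circle r = d/4 = 172/4 = 43.00 mm
L_e = K·L = 1 × 3.62 m = 3.620 m = 3620.0 mm
λ = L_e / r_min = 3620.0 / 43.00 = 84.2

λ ≈ 84.2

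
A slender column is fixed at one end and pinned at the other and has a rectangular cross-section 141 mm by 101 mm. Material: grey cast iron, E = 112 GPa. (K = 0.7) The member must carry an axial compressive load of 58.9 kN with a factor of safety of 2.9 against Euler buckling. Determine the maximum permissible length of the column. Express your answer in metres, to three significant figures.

Buckling occurs about the weak axis: I_min = h·b³/12 with b = 101 mm (the shorter side).
I_min = 141×101³/12 = 1.211×10^7 mm⁴
I = 1.211×10^-5 m⁴
Required critical load P_cr = n·P = 2.9 × 58.9 = 170.8 kN = 1.708×10^5 N
From P_cr = π²EI/(K·L)²:  L = (1/K)·√(π²EI/P_cr) = (1/0.7)·√(π²×1.12×10^11×1.211×10^-5/1.708×10^5)
L = 12.6 m

L_max ≈ 12.6 m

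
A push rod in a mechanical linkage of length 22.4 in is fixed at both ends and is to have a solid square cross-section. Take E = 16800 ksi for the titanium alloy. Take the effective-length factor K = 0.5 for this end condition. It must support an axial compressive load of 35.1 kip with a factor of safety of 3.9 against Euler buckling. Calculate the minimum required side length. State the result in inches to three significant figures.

Required P_cr = n·P = 3.9 × 35.1 = 136.9 kip
L_e = K·L = 0.5 × 22.4 = 11.20 in
Required I = P_cr·L_e²/(π²E) = 1.369×10^5 × 11.20² / (π² × 1.68×10^7) = 0.1036 in⁴
Solid square: I = a⁴/12  ⇒  a = (12I)^(1/4) = (12×0.1036)^(1/4) = 1.06 in

a ≈ 1.06 in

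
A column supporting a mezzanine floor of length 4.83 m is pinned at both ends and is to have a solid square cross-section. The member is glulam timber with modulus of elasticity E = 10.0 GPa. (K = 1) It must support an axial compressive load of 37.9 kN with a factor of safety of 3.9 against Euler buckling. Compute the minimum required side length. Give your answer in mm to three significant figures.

Required P_cr = n·P = 3.9 × 37.9 = 147.8 kN
L_e = K·L = 1 × 4.83 = 4.830 m
Required I = P_cr·L_e²/(π²E) = 1.478×10^5 × 4.830² / (π² × 1.00×10^10) = 3.494×10^-5 m⁴
I_req = 3.494×10^7 mm⁴
Solid square: I = a⁴/12  ⇒  a = (12I)^(1/4) = (12×3.494×10^7)^(1/4) = 143 mm

a ≈ 143 mm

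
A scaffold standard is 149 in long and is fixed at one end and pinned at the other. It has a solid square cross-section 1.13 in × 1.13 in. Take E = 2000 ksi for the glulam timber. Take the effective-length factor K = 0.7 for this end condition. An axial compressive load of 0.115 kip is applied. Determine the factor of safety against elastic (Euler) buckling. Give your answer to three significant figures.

n ≈ 2.14

I = a⁴/12 = 1.13⁴/12 = 0.1359 in⁴
Effective length L_e = K·L = 0.7 × 149 = 104.3 in
P_cr = π²EI / L_e² = π² × 2000×10³ × 0.1359 / 104.3² = 246.5 lb
Factor of safety n = P_cr / P = 0.24654 / 0.115 = 2.14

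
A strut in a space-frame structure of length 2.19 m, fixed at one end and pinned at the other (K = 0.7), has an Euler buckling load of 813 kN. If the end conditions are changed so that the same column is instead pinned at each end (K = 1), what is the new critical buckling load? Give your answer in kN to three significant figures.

P_cr ∝ 1/K², so P_cr,new = P_cr,old × (K_old/K_new)² = 813 × (0.7/1)²
= 813 × 0.4900 = 398 kN

P_cr ≈ 398 kN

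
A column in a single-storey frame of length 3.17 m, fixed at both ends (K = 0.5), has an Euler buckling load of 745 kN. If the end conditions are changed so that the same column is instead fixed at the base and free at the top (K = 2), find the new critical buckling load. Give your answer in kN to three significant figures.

P_cr ∝ 1/K², so P_cr,new = P_cr,old × (K_old/K_new)² = 745 × (0.5/2)²
= 745 × 0.06250 = 46.6 kN

P_cr ≈ 46.6 kN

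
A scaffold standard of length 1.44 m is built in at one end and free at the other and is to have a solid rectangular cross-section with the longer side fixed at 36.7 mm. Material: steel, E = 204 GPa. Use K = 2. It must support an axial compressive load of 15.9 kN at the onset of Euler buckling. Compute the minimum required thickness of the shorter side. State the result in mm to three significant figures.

L_e = K·L = 2 × 1.44 = 2.880 m
Required I = P_cr·L_e²/(π²E) = 1.590×10^4 × 2.880² / (π² × 2.04×10^11) = 6.550×10^-8 m⁴
I_req = 6.550×10^4 mm⁴
Rectangle, weak axis: I_min = h·b³/12 with h = 36.7 mm fixed  ⇒  b = (12I/h)^(1/3) = 27.8 mm

b ≈ 27.8 mm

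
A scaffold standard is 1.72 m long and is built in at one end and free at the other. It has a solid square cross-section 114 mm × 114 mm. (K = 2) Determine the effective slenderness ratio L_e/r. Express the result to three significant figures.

λ ≈ 105

For a square r = a/√12 = 114/√12 = 32.91 mm
L_e = K·L = 2 × 1.72 m = 3.440 m = 3440.0 mm
λ = L_e / r_min = 3440.0 / 32.91 = 105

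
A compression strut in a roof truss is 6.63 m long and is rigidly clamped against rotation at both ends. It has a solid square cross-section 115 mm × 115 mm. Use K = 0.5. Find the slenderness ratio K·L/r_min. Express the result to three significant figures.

I = a⁴/12 = 115⁴/12 = 1.458×10^7 mm⁴
A = 1.323×10^4 mm²;  r_min = √(I/A) = √(1.458×10^7/1.323×10^4) = 33.20 mm
L_e = K·L = 0.5 × 6.63 m = 3.315 m = 3315.0 mm
λ = L_e / r_min = 3315.0 / 33.20 = 99.9

λ ≈ 99.9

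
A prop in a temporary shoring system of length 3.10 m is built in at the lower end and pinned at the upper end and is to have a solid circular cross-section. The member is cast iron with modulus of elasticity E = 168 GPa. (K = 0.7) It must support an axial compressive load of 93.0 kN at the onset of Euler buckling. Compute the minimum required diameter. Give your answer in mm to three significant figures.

L_e = K·L = 0.7 × 3.10 = 2.170 m
Required I = P_cr·L_e²/(π²E) = 9.300×10^4 × 2.170² / (π² × 1.68×10^11) = 2.641×10^-7 m⁴
I_req = 2.641×10^5 mm⁴
Solid circle: I = πd⁴/64  ⇒  d = (64I/π)^(1/4) = (64×2.641×10^5/π)^(1/4) = 48.2 mm

d ≈ 48.2 mm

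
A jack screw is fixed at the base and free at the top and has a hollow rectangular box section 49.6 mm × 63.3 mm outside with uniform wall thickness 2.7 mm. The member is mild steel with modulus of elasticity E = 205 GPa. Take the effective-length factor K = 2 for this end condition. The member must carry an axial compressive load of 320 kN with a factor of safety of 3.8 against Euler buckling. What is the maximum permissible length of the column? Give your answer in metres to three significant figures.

Inner dimensions: h_i = 63.3 − 2×2.7 = 57.90 mm, b_i = 49.6 − 2×2.7 = 44.20 mm
Weak-axis I_min = (h_o·b_o³ − h_i·b_i³)/12 with b_o = 49.6, b_i = 44.20 mm (shorter outer/inner sides).
I_min = (63.3×49.6³ − 57.90×44.20³)/12 = 2.270×10^5 mm⁴
I = 2.270×10^-7 m⁴
Required critical load P_cr = n·P = 3.8 × 320 = 1216 kN = 1.216×10^6 N
From P_cr = π²EI/(K·L)²:  L = (1/K)·√(π²EI/P_cr) = (1/2)·√(π²×2.05×10^11×2.270×10^-7/1.216×10^6)
L = 0.307 m

L_max ≈ 0.307 m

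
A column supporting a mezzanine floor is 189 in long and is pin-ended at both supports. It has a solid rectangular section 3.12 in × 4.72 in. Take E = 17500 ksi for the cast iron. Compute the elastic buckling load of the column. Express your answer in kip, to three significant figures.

Buckling occurs about the weak axis: I_min = h·b³/12 with b = 3.12 in (the shorter side).
I_min = 4.72×3.12³/12 = 11.95 in⁴
Effective length L_e = K·L = 1 × 189 = 189.0 in
P_cr = π²EI / L_e² = π² × 17500×10³ × 11.95 / 189.0² = 5.776×10^4 lb

P_cr ≈ 57.8 kip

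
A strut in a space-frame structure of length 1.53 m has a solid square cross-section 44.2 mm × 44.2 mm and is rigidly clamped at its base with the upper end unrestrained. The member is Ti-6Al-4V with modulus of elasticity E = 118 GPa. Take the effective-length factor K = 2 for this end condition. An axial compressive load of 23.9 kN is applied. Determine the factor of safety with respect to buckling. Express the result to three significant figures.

I = a⁴/12 = 44.2⁴/12 = 3.181×10^5 mm⁴
I = 3.181×10^5 mm⁴ = 3.181×10^-7 m⁴
Effective length L_e = K·L = 2 × 1.53 = 3.060 m
P_cr = π²EI / L_e² = π² × 118×10⁹ × 3.181×10^-7 / 3.060² = 3.956×10^4 N
Factor of safety n = P_cr / P = 39.559 / 23.9 = 1.66

n ≈ 1.66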